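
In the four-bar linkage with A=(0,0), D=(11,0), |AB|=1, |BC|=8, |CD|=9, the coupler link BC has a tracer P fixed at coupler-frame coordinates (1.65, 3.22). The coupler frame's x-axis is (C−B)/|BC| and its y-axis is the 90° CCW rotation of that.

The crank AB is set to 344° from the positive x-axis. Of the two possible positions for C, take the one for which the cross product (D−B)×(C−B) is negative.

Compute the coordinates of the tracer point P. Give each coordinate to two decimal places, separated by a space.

4.56 0.10

A=(0,0), D=(11.00,0)
B = A + 1.00·(cos344°, sin344°) = (0.9613, -0.2756)
|BD| = 10.0425
circle(B,8.00) ∩ circle(D,9.00): a=4.1749, h=6.8243
  candidates: C₊=(4.9472,6.6606) cross=68.533; C₋=(5.3219,-6.9827) cross=-68.533
  mode - wants cross < 0 → take C=(5.3219,-6.9827) (cross=-68.533)
ex = (C−B)/|BC| = (0.5451,-0.8384); ey = (0.8384,0.5451)
P = B + 1.65·ex + 3.22·ey = (4.5602,0.0962)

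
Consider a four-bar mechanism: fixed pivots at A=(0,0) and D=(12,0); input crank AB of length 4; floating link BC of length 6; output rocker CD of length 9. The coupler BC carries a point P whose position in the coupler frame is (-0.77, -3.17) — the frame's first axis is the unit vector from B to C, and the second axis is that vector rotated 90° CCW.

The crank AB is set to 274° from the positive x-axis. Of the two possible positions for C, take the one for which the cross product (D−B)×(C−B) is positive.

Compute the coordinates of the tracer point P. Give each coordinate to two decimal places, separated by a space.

A=(0,0), D=(12.00,0)
B = A + 4.00·(cos274°, sin274°) = (0.2790, -3.9903)
|BD| = 12.3816
circle(B,6.00) ∩ circle(D,9.00): a=4.3736, h=4.1075
  candidates: C₊=(3.0955,1.3076) cross=50.858; C₋=(5.7430,-6.4692) cross=-50.858
  mode + wants cross > 0 → take C=(3.0955,1.3076) (cross=50.858)
ex = (C−B)/|BC| = (0.4694,0.8830); ey = (-0.8830,0.4694)
P = B + -0.77·ex + -3.17·ey = (2.7166,-6.1582)

2.72 -6.16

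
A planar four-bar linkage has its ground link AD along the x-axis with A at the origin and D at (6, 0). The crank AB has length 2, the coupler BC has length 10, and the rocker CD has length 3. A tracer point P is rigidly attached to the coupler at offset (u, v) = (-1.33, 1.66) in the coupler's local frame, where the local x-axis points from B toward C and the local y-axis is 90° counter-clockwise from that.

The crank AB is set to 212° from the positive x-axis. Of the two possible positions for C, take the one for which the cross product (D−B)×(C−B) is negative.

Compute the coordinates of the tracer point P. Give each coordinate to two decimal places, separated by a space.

A=(0,0), D=(6.00,0)
B = A + 2.00·(cos212°, sin212°) = (-1.6961, -1.0598)
|BD| = 7.7687
circle(B,10.00) ∩ circle(D,3.00): a=9.7412, h=2.2604
  candidates: C₊=(7.6456,2.5084) cross=17.560; C₋=(8.2624,-1.9702) cross=-17.560
  mode - wants cross < 0 → take C=(8.2624,-1.9702) (cross=-17.560)
ex = (C−B)/|BC| = (0.9958,-0.0910); ey = (0.0910,0.9958)
P = B + -1.33·ex + 1.66·ey = (-2.8695,0.7143)

-2.87 0.71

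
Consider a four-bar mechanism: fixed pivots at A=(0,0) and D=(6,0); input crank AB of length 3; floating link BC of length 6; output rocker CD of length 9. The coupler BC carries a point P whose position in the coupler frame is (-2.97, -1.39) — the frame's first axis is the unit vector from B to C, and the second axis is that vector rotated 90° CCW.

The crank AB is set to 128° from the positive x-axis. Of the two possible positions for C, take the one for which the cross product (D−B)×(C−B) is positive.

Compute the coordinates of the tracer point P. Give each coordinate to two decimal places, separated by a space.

-2.12 -0.90

A=(0,0), D=(6.00,0)
B = A + 3.00·(cos128°, sin128°) = (-1.8470, 2.3640)
|BD| = 8.1954
circle(B,6.00) ∩ circle(D,9.00): a=1.3522, h=5.8456
  candidates: C₊=(1.1340,7.5711) cross=47.907; C₋=(-2.2385,-3.6232) cross=-47.907
  mode + wants cross > 0 → take C=(1.1340,7.5711) (cross=47.907)
ex = (C−B)/|BC| = (0.4968,0.8678); ey = (-0.8678,0.4968)
P = B + -2.97·ex + -1.39·ey = (-2.1163,-0.9041)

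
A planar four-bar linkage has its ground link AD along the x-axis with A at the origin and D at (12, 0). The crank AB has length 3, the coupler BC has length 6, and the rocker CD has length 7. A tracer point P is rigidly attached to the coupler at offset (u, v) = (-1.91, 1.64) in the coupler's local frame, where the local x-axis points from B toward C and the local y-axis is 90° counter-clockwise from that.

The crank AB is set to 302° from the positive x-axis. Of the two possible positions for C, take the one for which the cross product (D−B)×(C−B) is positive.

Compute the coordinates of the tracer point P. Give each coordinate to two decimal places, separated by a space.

-0.88 -3.01

A=(0,0), D=(12.00,0)
B = A + 3.00·(cos302°, sin302°) = (1.5898, -2.5441)
|BD| = 10.7166
circle(B,6.00) ∩ circle(D,7.00): a=4.7518, h=3.6634
  candidates: C₊=(5.3360,2.1426) cross=39.259; C₋=(7.0754,-4.9748) cross=-39.259
  mode + wants cross > 0 → take C=(5.3360,2.1426) (cross=39.259)
ex = (C−B)/|BC| = (0.6244,0.7811); ey = (-0.7811,0.6244)
P = B + -1.91·ex + 1.64·ey = (-0.8838,-3.0121)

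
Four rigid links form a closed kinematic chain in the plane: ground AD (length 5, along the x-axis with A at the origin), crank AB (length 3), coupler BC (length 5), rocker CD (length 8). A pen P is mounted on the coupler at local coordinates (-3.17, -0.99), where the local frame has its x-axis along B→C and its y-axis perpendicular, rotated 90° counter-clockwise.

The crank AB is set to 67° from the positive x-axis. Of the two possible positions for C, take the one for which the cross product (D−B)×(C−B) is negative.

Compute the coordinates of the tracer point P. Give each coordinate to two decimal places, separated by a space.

A=(0,0), D=(5.00,0)
B = A + 3.00·(cos67°, sin67°) = (1.1722, 2.7615)
|BD| = 4.7200
circle(B,5.00) ∩ circle(D,8.00): a=-1.7714, h=4.6757
  candidates: C₊=(2.4712,7.5898) cross=22.069; C₋=(-3.0000,0.0060) cross=-22.069
  mode - wants cross < 0 → take C=(-3.0000,0.0060) (cross=-22.069)
ex = (C−B)/|BC| = (-0.8344,-0.5511); ey = (0.5511,-0.8344)
P = B + -3.17·ex + -0.99·ey = (3.2718,5.3346)

3.27 5.33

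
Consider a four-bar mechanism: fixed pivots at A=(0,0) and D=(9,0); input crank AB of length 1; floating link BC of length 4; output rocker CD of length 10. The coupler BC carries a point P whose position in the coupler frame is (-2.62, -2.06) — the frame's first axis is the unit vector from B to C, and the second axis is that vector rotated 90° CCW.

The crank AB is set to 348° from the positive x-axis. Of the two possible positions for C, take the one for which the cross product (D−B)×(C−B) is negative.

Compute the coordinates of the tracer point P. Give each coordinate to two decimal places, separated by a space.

-0.26 2.88

A=(0,0), D=(9.00,0)
B = A + 1.00·(cos348°, sin348°) = (0.9781, -0.2079)
|BD| = 8.0245
circle(B,4.00) ∩ circle(D,10.00): a=-1.2217, h=3.8089
  candidates: C₊=(-0.3418,3.5680) cross=30.564; C₋=(-0.1444,-4.0472) cross=-30.564
  mode - wants cross < 0 → take C=(-0.1444,-4.0472) (cross=-30.564)
ex = (C−B)/|BC| = (-0.2806,-0.9598); ey = (0.9598,-0.2806)
P = B + -2.62·ex + -2.06·ey = (-0.2638,2.8849)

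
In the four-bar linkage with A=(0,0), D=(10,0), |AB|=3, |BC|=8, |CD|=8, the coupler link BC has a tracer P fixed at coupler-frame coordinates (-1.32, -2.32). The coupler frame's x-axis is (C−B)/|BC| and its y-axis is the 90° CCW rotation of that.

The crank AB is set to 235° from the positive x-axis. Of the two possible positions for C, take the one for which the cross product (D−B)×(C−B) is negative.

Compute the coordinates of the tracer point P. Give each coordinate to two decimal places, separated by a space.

A=(0,0), D=(10.00,0)
B = A + 3.00·(cos235°, sin235°) = (-1.7207, -2.4575)
|BD| = 11.9756
circle(B,8.00) ∩ circle(D,8.00): a=5.9878, h=5.3053
  candidates: C₊=(3.0510,3.9637) cross=63.534; C₋=(5.2283,-6.4211) cross=-63.534
  mode - wants cross < 0 → take C=(5.2283,-6.4211) (cross=-63.534)
ex = (C−B)/|BC| = (0.8686,-0.4955); ey = (0.4955,0.8686)
P = B + -1.32·ex + -2.32·ey = (-4.0168,-3.8187)

-4.02 -3.82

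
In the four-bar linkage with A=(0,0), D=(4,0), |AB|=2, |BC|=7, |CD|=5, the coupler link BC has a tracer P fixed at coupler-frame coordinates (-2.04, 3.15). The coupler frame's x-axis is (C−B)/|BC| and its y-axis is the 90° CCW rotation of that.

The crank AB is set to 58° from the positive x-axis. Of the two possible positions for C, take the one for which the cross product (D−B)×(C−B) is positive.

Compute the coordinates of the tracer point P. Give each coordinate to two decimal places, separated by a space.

-1.57 4.37

A=(0,0), D=(4.00,0)
B = A + 2.00·(cos58°, sin58°) = (1.0598, 1.6961)
|BD| = 3.3943
circle(B,7.00) ∩ circle(D,5.00): a=5.2325, h=4.6498
  candidates: C₊=(7.9157,3.1092) cross=15.783; C₋=(3.2688,-4.9462) cross=-15.783
  mode + wants cross > 0 → take C=(7.9157,3.1092) (cross=15.783)
ex = (C−B)/|BC| = (0.9794,0.2019); ey = (-0.2019,0.9794)
P = B + -2.04·ex + 3.15·ey = (-1.5741,4.3694)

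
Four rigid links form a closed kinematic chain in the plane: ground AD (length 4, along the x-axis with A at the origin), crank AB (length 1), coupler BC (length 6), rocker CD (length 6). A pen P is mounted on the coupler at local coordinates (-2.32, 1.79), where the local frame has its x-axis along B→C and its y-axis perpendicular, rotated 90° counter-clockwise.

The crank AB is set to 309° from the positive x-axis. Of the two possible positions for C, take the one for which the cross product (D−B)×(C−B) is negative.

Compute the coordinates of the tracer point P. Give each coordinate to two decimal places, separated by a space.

1.03 2.13

A=(0,0), D=(4.00,0)
B = A + 1.00·(cos309°, sin309°) = (0.6293, -0.7771)
|BD| = 3.4591
circle(B,6.00) ∩ circle(D,6.00): a=1.7296, h=5.7453
  candidates: C₊=(1.0239,5.2099) cross=19.874; C₋=(3.6054,-5.9870) cross=-19.874
  mode - wants cross < 0 → take C=(3.6054,-5.9870) (cross=-19.874)
ex = (C−B)/|BC| = (0.4960,-0.8683); ey = (0.8683,0.4960)
P = B + -2.32·ex + 1.79·ey = (1.0328,2.1252)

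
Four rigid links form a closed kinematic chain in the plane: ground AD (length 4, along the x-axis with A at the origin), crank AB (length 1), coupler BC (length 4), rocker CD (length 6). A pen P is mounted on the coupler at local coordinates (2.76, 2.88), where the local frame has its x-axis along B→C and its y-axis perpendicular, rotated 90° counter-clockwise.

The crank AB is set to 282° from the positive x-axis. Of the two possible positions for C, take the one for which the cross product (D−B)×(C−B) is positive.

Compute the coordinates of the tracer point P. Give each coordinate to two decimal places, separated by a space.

-3.52 0.44

A=(0,0), D=(4.00,0)
B = A + 1.00·(cos282°, sin282°) = (0.2079, -0.9781)
|BD| = 3.9162
circle(B,4.00) ∩ circle(D,6.00): a=-0.5954, h=3.9554
  candidates: C₊=(-1.3565,2.7032) cross=15.490; C₋=(0.6193,-4.9569) cross=-15.490
  mode + wants cross > 0 → take C=(-1.3565,2.7032) (cross=15.490)
ex = (C−B)/|BC| = (-0.3911,0.9203); ey = (-0.9203,-0.3911)
P = B + 2.76·ex + 2.88·ey = (-3.5221,0.4356)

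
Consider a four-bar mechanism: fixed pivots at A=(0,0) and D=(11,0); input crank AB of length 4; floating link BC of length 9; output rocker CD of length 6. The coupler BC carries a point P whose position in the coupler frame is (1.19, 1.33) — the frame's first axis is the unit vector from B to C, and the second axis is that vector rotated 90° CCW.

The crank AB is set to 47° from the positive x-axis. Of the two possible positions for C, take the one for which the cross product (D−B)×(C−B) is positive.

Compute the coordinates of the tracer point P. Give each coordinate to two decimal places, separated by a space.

A=(0,0), D=(11.00,0)
B = A + 4.00·(cos47°, sin47°) = (2.7280, 2.9254)
|BD| = 8.7741
circle(B,9.00) ∩ circle(D,6.00): a=6.9514, h=5.7165
  candidates: C₊=(11.1876,5.9971) cross=50.157; C₋=(7.3757,-4.7817) cross=-50.157
  mode + wants cross > 0 → take C=(11.1876,5.9971) (cross=50.157)
ex = (C−B)/|BC| = (0.9400,0.3413); ey = (-0.3413,0.9400)
P = B + 1.19·ex + 1.33·ey = (3.3926,4.5817)

3.39 4.58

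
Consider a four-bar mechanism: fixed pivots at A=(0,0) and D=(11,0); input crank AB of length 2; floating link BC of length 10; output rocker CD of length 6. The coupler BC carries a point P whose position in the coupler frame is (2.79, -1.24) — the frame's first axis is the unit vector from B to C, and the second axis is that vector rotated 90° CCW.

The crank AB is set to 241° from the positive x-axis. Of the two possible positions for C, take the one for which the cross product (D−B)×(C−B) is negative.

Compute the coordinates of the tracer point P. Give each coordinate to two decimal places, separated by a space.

1.18 -3.92

A=(0,0), D=(11.00,0)
B = A + 2.00·(cos241°, sin241°) = (-0.9696, -1.7492)
|BD| = 12.0968
circle(B,10.00) ∩ circle(D,6.00): a=8.6937, h=4.9416
  candidates: C₊=(6.9182,4.3976) cross=59.777; C₋=(8.3473,-5.3817) cross=-59.777
  mode - wants cross < 0 → take C=(8.3473,-5.3817) (cross=-59.777)
ex = (C−B)/|BC| = (0.9317,-0.3633); ey = (0.3633,0.9317)
P = B + 2.79·ex + -1.24·ey = (1.1794,-3.9180)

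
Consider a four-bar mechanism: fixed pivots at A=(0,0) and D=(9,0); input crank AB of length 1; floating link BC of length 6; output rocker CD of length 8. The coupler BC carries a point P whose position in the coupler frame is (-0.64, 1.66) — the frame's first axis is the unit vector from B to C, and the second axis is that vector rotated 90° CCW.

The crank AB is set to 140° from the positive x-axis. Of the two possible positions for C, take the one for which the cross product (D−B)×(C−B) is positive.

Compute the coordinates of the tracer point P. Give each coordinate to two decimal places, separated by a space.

A=(0,0), D=(9.00,0)
B = A + 1.00·(cos140°, sin140°) = (-0.7660, 0.6428)
|BD| = 9.7872
circle(B,6.00) ∩ circle(D,8.00): a=3.4631, h=4.8997
  candidates: C₊=(3.0114,5.3044) cross=47.954; C₋=(2.3678,-4.4737) cross=-47.954
  mode + wants cross > 0 → take C=(3.0114,5.3044) (cross=47.954)
ex = (C−B)/|BC| = (0.6296,0.7769); ey = (-0.7769,0.6296)
P = B + -0.64·ex + 1.66·ey = (-2.4587,1.1906)

-2.46 1.19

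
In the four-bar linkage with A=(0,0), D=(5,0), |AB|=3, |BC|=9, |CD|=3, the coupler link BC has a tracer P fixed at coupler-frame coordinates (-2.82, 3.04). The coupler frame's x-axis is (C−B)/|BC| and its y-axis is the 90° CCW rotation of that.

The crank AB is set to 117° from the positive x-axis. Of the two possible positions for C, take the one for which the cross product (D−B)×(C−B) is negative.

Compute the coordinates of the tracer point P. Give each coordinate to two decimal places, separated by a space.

A=(0,0), D=(5.00,0)
B = A + 3.00·(cos117°, sin117°) = (-1.3620, 2.6730)
|BD| = 6.9007
circle(B,9.00) ∩ circle(D,3.00): a=8.6672, h=2.4248
  candidates: C₊=(7.5678,1.5512) cross=16.733; C₋=(5.6894,-2.9197) cross=-16.733
  mode - wants cross < 0 → take C=(5.6894,-2.9197) (cross=-16.733)
ex = (C−B)/|BC| = (0.7835,-0.6214); ey = (0.6214,0.7835)
P = B + -2.82·ex + 3.04·ey = (-1.6823,6.8072)

-1.68 6.81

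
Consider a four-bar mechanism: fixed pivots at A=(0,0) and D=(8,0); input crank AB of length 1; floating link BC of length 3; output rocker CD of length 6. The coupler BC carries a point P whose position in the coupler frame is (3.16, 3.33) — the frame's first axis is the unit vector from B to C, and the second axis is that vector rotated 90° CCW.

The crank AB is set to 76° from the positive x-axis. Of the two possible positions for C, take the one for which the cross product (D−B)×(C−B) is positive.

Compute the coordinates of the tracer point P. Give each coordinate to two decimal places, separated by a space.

A=(0,0), D=(8.00,0)
B = A + 1.00·(cos76°, sin76°) = (0.2419, 0.9703)
|BD| = 7.8185
circle(B,3.00) ∩ circle(D,6.00): a=2.1826, h=2.0582
  candidates: C₊=(2.6631,2.7417) cross=16.092; C₋=(2.1522,-1.3429) cross=-16.092
  mode + wants cross > 0 → take C=(2.6631,2.7417) (cross=16.092)
ex = (C−B)/|BC| = (0.8070,0.5905); ey = (-0.5905,0.8070)
P = B + 3.16·ex + 3.33·ey = (0.8259,5.5237)

0.83 5.52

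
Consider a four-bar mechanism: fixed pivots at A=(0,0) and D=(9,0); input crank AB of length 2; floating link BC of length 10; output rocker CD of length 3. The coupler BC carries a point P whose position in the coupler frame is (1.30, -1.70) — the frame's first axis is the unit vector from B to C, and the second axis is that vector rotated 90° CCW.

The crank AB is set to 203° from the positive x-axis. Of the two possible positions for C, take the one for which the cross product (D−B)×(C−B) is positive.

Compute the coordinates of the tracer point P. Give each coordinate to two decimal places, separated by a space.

-0.04 -1.94

A=(0,0), D=(9.00,0)
B = A + 2.00·(cos203°, sin203°) = (-1.8410, -0.7815)
|BD| = 10.8691
circle(B,10.00) ∩ circle(D,3.00): a=9.6207, h=2.7279
  candidates: C₊=(7.5587,2.6311) cross=29.650; C₋=(7.9510,-2.8106) cross=-29.650
  mode + wants cross > 0 → take C=(7.5587,2.6311) (cross=29.650)
ex = (C−B)/|BC| = (0.9400,0.3413); ey = (-0.3413,0.9400)
P = B + 1.30·ex + -1.70·ey = (-0.0389,-1.9358)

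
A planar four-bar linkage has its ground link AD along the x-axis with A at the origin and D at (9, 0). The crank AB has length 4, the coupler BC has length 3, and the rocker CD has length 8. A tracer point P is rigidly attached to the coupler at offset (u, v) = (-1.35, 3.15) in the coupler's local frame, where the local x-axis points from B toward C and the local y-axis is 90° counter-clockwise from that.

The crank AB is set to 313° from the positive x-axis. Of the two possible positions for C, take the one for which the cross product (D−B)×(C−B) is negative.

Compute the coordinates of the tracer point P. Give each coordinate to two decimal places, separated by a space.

A=(0,0), D=(9.00,0)
B = A + 4.00·(cos313°, sin313°) = (2.7280, -2.9254)
|BD| = 6.9207
circle(B,3.00) ∩ circle(D,8.00): a=-0.5132, h=2.9558
  candidates: C₊=(1.0134,-0.4636) cross=20.456; C₋=(3.5123,-5.8211) cross=-20.456
  mode - wants cross < 0 → take C=(3.5123,-5.8211) (cross=-20.456)
ex = (C−B)/|BC| = (0.2614,-0.9652); ey = (0.9652,0.2614)
P = B + -1.35·ex + 3.15·ey = (5.4155,-0.7989)

5.42 -0.80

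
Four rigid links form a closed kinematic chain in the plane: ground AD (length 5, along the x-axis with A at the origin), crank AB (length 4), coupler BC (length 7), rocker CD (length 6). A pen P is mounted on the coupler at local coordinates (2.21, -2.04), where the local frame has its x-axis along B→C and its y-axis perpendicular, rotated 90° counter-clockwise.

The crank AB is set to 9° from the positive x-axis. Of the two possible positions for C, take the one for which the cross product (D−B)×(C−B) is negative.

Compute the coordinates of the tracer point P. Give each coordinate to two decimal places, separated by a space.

A=(0,0), D=(5.00,0)
B = A + 4.00·(cos9°, sin9°) = (3.9508, 0.6257)
|BD| = 1.2217
circle(B,7.00) ∩ circle(D,6.00): a=5.9314, h=3.7173
  candidates: C₊=(10.9490,0.7803) cross=4.541; C₋=(7.1411,-5.6050) cross=-4.541
  mode - wants cross < 0 → take C=(7.1411,-5.6050) (cross=-4.541)
ex = (C−B)/|BC| = (0.4558,-0.8901); ey = (0.8901,0.4558)
P = B + 2.21·ex + -2.04·ey = (3.1422,-2.2711)

3.14 -2.27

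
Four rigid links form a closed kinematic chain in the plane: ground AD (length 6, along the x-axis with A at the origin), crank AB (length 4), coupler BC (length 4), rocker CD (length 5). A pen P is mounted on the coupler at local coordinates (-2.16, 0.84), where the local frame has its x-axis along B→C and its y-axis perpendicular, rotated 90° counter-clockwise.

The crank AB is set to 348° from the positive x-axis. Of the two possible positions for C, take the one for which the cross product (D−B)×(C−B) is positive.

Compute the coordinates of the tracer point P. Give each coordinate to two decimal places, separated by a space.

A=(0,0), D=(6.00,0)
B = A + 4.00·(cos348°, sin348°) = (3.9126, -0.8316)
|BD| = 2.2470
circle(B,4.00) ∩ circle(D,5.00): a=-0.8792, h=3.9022
  candidates: C₊=(1.6516,2.4680) cross=8.768; C₋=(4.5401,-4.7821) cross=-8.768
  mode + wants cross > 0 → take C=(1.6516,2.4680) (cross=8.768)
ex = (C−B)/|BC| = (-0.5653,0.8249); ey = (-0.8249,-0.5653)
P = B + -2.16·ex + 0.84·ey = (4.4406,-3.0883)

4.44 -3.09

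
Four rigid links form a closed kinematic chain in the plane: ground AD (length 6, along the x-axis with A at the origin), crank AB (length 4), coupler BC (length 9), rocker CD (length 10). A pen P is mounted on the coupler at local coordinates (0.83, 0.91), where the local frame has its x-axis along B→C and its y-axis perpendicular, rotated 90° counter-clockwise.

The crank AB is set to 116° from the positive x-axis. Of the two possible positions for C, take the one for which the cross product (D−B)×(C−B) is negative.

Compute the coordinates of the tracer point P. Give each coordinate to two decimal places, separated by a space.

-0.91 2.70

A=(0,0), D=(6.00,0)
B = A + 4.00·(cos116°, sin116°) = (-1.7535, 3.5952)
|BD| = 8.5465
circle(B,9.00) ∩ circle(D,10.00): a=3.1617, h=8.4264
  candidates: C₊=(4.6595,9.9097) cross=72.016; C₋=(-2.4298,-5.3794) cross=-72.016
  mode - wants cross < 0 → take C=(-2.4298,-5.3794) (cross=-72.016)
ex = (C−B)/|BC| = (-0.0752,-0.9972); ey = (0.9972,-0.0752)
P = B + 0.83·ex + 0.91·ey = (-0.9084,2.6991)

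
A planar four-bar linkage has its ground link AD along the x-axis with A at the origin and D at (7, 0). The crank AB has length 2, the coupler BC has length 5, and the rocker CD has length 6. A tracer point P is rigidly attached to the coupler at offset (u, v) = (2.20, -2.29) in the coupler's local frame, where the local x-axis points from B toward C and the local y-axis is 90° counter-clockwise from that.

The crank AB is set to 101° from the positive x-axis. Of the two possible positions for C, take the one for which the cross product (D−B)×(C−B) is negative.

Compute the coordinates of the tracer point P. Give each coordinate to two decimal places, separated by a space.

A=(0,0), D=(7.00,0)
B = A + 2.00·(cos101°, sin101°) = (-0.3816, 1.9633)
|BD| = 7.6382
circle(B,5.00) ∩ circle(D,6.00): a=3.0991, h=3.9238
  candidates: C₊=(3.6218,4.9586) cross=29.971; C₋=(1.6048,-2.6252) cross=-29.971
  mode - wants cross < 0 → take C=(1.6048,-2.6252) (cross=-29.971)
ex = (C−B)/|BC| = (0.3973,-0.9177); ey = (0.9177,0.3973)
P = B + 2.20·ex + -2.29·ey = (-1.6091,-0.9655)

-1.61 -0.97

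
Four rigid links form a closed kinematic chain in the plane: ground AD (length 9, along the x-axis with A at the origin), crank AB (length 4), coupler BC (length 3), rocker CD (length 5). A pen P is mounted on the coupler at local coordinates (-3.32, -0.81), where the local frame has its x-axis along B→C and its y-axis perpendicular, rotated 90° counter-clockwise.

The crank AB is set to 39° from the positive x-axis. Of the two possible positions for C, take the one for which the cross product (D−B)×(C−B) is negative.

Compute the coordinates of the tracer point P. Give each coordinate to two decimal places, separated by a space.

A=(0,0), D=(9.00,0)
B = A + 4.00·(cos39°, sin39°) = (3.1086, 2.5173)
|BD| = 6.4067
circle(B,3.00) ∩ circle(D,5.00): a=1.9546, h=2.2758
  candidates: C₊=(5.8002,3.8421) cross=14.580; C₋=(4.0118,-0.3435) cross=-14.580
  mode - wants cross < 0 → take C=(4.0118,-0.3435) (cross=-14.580)
ex = (C−B)/|BC| = (0.3011,-0.9536); ey = (0.9536,0.3011)
P = B + -3.32·ex + -0.81·ey = (1.3366,5.4394)

1.34 5.44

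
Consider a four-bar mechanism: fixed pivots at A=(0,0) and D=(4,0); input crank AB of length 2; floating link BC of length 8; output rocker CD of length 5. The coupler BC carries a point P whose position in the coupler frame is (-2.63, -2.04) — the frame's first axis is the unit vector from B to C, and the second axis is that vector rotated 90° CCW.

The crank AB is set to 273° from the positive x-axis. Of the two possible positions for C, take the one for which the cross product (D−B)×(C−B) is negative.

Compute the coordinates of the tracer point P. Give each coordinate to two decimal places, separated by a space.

A=(0,0), D=(4.00,0)
B = A + 2.00·(cos273°, sin273°) = (0.1047, -1.9973)
|BD| = 4.3775
circle(B,8.00) ∩ circle(D,5.00): a=6.6433, h=4.4571
  candidates: C₊=(3.9827,5.0000) cross=19.511; C₋=(8.0498,-2.9324) cross=-19.511
  mode - wants cross < 0 → take C=(8.0498,-2.9324) (cross=-19.511)
ex = (C−B)/|BC| = (0.9931,-0.1169); ey = (0.1169,0.9931)
P = B + -2.63·ex + -2.04·ey = (-2.7458,-3.7159)

-2.75 -3.72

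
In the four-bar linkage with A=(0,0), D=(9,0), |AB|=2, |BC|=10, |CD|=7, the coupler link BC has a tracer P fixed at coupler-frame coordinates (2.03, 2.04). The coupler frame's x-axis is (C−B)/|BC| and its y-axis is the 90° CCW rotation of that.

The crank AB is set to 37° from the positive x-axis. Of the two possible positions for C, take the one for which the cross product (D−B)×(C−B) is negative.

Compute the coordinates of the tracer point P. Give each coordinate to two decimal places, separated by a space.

4.44 0.78

A=(0,0), D=(9.00,0)
B = A + 2.00·(cos37°, sin37°) = (1.5973, 1.2036)
|BD| = 7.4999
circle(B,10.00) ∩ circle(D,7.00): a=7.1500, h=6.9912
  candidates: C₊=(9.7766,6.9568) cross=52.434; C₋=(7.5326,-6.8445) cross=-52.434
  mode - wants cross < 0 → take C=(7.5326,-6.8445) (cross=-52.434)
ex = (C−B)/|BC| = (0.5935,-0.8048); ey = (0.8048,0.5935)
P = B + 2.03·ex + 2.04·ey = (4.4440,0.7807)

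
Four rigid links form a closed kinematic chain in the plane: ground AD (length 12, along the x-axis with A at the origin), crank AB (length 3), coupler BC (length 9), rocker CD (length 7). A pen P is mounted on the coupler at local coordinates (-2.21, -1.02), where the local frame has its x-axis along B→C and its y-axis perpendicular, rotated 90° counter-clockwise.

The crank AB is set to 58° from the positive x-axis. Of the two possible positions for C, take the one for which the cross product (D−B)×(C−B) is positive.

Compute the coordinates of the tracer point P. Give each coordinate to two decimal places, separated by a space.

A=(0,0), D=(12.00,0)
B = A + 3.00·(cos58°, sin58°) = (1.5898, 2.5441)
|BD| = 10.7166
circle(B,9.00) ∩ circle(D,7.00): a=6.8513, h=5.8360
  candidates: C₊=(9.6307,6.5868) cross=62.543; C₋=(6.8597,-4.7516) cross=-62.543
  mode + wants cross > 0 → take C=(9.6307,6.5868) (cross=62.543)
ex = (C−B)/|BC| = (0.8934,0.4492); ey = (-0.4492,0.8934)
P = B + -2.21·ex + -1.02·ey = (0.0734,0.6401)

0.07 0.64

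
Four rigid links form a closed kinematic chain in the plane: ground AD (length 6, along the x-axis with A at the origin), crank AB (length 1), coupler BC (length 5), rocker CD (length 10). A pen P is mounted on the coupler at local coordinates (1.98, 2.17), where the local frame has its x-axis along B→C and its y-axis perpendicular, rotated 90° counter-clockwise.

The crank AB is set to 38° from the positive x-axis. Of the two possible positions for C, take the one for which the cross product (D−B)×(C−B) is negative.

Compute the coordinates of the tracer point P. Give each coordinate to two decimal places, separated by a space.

-0.40 -2.07

A=(0,0), D=(6.00,0)
B = A + 1.00·(cos38°, sin38°) = (0.7880, 0.6157)
|BD| = 5.2482
circle(B,5.00) ∩ circle(D,10.00): a=-4.5212, h=2.1352
  candidates: C₊=(-3.4515,3.2665) cross=11.206; C₋=(-3.9524,-0.9744) cross=-11.206
  mode - wants cross < 0 → take C=(-3.9524,-0.9744) (cross=-11.206)
ex = (C−B)/|BC| = (-0.9481,-0.3180); ey = (0.3180,-0.9481)
P = B + 1.98·ex + 2.17·ey = (-0.3991,-2.0714)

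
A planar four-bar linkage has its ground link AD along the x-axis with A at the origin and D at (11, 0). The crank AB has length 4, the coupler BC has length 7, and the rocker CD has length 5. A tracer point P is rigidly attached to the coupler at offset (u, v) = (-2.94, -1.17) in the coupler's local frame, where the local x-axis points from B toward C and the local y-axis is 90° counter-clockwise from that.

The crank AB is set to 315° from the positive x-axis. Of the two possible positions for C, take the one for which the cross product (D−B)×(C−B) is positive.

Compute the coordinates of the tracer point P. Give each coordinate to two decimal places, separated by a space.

A=(0,0), D=(11.00,0)
B = A + 4.00·(cos315°, sin315°) = (2.8284, -2.8284)
|BD| = 8.6472
circle(B,7.00) ∩ circle(D,5.00): a=5.7113, h=4.0473
  candidates: C₊=(6.9018,2.8644) cross=34.998; C₋=(9.5494,-4.7850) cross=-34.998
  mode + wants cross > 0 → take C=(6.9018,2.8644) (cross=34.998)
ex = (C−B)/|BC| = (0.5819,0.8133); ey = (-0.8133,0.5819)
P = B + -2.94·ex + -1.17·ey = (2.0691,-5.9002)

2.07 -5.90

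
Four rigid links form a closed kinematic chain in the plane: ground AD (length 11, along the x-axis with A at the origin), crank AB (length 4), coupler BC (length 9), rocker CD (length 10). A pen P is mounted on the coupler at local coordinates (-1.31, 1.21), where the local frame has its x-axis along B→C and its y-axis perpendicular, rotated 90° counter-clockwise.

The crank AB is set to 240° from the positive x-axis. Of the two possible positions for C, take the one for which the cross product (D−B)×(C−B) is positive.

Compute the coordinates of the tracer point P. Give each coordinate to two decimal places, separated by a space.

A=(0,0), D=(11.00,0)
B = A + 4.00·(cos240°, sin240°) = (-2.0000, -3.4641)
|BD| = 13.4536
circle(B,9.00) ∩ circle(D,10.00): a=6.0207, h=6.6896
  candidates: C₊=(2.0952,4.5502) cross=90.000; C₋=(5.5402,-8.3780) cross=-90.000
  mode + wants cross > 0 → take C=(2.0952,4.5502) (cross=90.000)
ex = (C−B)/|BC| = (0.4550,0.8905); ey = (-0.8905,0.4550)
P = B + -1.31·ex + 1.21·ey = (-3.6736,-4.0801)

-3.67 -4.08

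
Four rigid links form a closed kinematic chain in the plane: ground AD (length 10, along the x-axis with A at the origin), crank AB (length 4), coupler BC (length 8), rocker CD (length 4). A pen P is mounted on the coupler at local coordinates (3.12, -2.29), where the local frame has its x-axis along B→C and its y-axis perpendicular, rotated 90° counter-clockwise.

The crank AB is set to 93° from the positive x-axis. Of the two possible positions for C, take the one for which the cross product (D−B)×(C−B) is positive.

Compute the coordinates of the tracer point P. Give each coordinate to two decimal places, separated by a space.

A=(0,0), D=(10.00,0)
B = A + 4.00·(cos93°, sin93°) = (-0.2093, 3.9945)
|BD| = 10.9630
circle(B,8.00) ∩ circle(D,4.00): a=7.6707, h=2.2717
  candidates: C₊=(7.7618,3.3152) cross=24.905; C₋=(6.1063,-0.9160) cross=-24.905
  mode + wants cross > 0 → take C=(7.7618,3.3152) (cross=24.905)
ex = (C−B)/|BC| = (0.9964,-0.0849); ey = (0.0849,0.9964)
P = B + 3.12·ex + -2.29·ey = (2.7049,1.4478)

2.70 1.45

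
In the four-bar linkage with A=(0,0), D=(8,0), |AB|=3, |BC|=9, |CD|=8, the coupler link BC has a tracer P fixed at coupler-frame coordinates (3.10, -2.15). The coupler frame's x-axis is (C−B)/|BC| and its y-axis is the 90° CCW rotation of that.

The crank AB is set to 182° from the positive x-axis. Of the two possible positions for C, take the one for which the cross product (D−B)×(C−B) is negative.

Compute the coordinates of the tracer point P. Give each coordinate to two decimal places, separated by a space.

-2.34 -3.82

A=(0,0), D=(8.00,0)
B = A + 3.00·(cos182°, sin182°) = (-2.9982, -0.1047)
|BD| = 10.9987
circle(B,9.00) ∩ circle(D,8.00): a=6.2722, h=6.4545
  candidates: C₊=(3.2123,6.4092) cross=70.990; C₋=(3.3351,-6.4992) cross=-70.990
  mode - wants cross < 0 → take C=(3.3351,-6.4992) (cross=-70.990)
ex = (C−B)/|BC| = (0.7037,-0.7105); ey = (0.7105,0.7037)
P = B + 3.10·ex + -2.15·ey = (-2.3443,-3.8202)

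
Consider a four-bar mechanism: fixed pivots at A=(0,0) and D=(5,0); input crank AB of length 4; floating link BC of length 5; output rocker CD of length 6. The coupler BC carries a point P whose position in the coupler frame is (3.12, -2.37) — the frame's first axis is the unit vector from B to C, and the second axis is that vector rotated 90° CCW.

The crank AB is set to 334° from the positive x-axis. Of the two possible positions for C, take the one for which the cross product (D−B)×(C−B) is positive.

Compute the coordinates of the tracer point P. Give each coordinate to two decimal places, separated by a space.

1.67 1.66

A=(0,0), D=(5.00,0)
B = A + 4.00·(cos334°, sin334°) = (3.5952, -1.7535)
|BD| = 2.2468
circle(B,5.00) ∩ circle(D,6.00): a=-1.3245, h=4.8214
  candidates: C₊=(-0.9957,0.2274) cross=10.833; C₋=(6.5298,-5.8017) cross=-10.833
  mode + wants cross > 0 → take C=(-0.9957,0.2274) (cross=10.833)
ex = (C−B)/|BC| = (-0.9182,0.3962); ey = (-0.3962,-0.9182)
P = B + 3.12·ex + -2.37·ey = (1.6694,1.6587)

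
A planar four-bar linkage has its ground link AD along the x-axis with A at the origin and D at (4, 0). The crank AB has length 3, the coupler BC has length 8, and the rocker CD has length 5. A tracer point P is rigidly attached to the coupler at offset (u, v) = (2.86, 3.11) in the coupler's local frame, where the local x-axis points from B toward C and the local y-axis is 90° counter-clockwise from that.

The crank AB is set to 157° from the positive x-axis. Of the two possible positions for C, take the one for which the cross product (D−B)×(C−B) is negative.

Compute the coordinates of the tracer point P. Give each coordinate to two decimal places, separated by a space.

1.46 1.11

A=(0,0), D=(4.00,0)
B = A + 3.00·(cos157°, sin157°) = (-2.7615, 1.1722)
|BD| = 6.8624
circle(B,8.00) ∩ circle(D,5.00): a=6.2728, h=4.9651
  candidates: C₊=(4.2672,4.9929) cross=34.072; C₋=(2.5709,-4.7914) cross=-34.072
  mode - wants cross < 0 → take C=(2.5709,-4.7914) (cross=-34.072)
ex = (C−B)/|BC| = (0.6666,-0.7455); ey = (0.7455,0.6666)
P = B + 2.86·ex + 3.11·ey = (1.4632,1.1132)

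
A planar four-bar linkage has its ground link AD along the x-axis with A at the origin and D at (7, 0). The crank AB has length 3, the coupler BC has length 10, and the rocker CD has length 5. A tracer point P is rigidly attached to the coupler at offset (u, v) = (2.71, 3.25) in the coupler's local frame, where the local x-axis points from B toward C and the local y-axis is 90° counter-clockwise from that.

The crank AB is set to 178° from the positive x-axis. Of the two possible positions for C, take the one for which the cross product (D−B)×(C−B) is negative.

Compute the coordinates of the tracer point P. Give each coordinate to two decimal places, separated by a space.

A=(0,0), D=(7.00,0)
B = A + 3.00·(cos178°, sin178°) = (-2.9982, 0.1047)
|BD| = 9.9987
circle(B,10.00) ∩ circle(D,5.00): a=8.7498, h=4.8415
  candidates: C₊=(5.8019,4.8543) cross=48.409; C₋=(5.7005,-4.8282) cross=-48.409
  mode - wants cross < 0 → take C=(5.7005,-4.8282) (cross=-48.409)
ex = (C−B)/|BC| = (0.8699,-0.4933); ey = (0.4933,0.8699)
P = B + 2.71·ex + 3.25·ey = (0.9623,1.5950)

0.96 1.59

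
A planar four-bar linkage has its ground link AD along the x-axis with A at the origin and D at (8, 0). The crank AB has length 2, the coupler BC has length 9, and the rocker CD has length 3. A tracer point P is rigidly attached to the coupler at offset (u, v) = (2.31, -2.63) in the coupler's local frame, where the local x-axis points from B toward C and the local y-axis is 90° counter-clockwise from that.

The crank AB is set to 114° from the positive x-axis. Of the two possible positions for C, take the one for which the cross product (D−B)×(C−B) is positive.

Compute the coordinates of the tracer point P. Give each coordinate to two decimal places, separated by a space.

A=(0,0), D=(8.00,0)
B = A + 2.00·(cos114°, sin114°) = (-0.8135, 1.8271)
|BD| = 9.0009
circle(B,9.00) ∩ circle(D,3.00): a=8.5000, h=2.9579
  candidates: C₊=(8.1100,2.9980) cross=26.624; C₋=(6.9092,-2.7947) cross=-26.624
  mode + wants cross > 0 → take C=(8.1100,2.9980) (cross=26.624)
ex = (C−B)/|BC| = (0.9915,0.1301); ey = (-0.1301,0.9915)
P = B + 2.31·ex + -2.63·ey = (1.8191,-0.4800)

1.82 -0.48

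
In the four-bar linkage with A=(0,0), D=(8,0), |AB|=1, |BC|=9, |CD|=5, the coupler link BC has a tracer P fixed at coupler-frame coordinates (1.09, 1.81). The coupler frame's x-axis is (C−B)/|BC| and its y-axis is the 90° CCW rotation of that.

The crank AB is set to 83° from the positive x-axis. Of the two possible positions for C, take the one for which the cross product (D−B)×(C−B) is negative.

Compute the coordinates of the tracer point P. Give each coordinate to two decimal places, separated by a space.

2.13 1.65

A=(0,0), D=(8.00,0)
B = A + 1.00·(cos83°, sin83°) = (0.1219, 0.9925)
|BD| = 7.9404
circle(B,9.00) ∩ circle(D,5.00): a=7.4965, h=4.9803
  candidates: C₊=(8.1821,4.9967) cross=39.545; C₋=(6.9370,-4.8857) cross=-39.545
  mode - wants cross < 0 → take C=(6.9370,-4.8857) (cross=-39.545)
ex = (C−B)/|BC| = (0.7572,-0.6531); ey = (0.6531,0.7572)
P = B + 1.09·ex + 1.81·ey = (2.1294,1.6512)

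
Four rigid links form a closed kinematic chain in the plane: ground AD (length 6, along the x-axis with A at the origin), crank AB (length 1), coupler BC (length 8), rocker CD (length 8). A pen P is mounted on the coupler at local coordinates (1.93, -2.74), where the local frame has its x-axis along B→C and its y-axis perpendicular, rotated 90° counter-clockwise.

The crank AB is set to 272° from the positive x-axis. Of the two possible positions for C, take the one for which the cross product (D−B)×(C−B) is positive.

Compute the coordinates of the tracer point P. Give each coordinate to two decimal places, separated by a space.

A=(0,0), D=(6.00,0)
B = A + 1.00·(cos272°, sin272°) = (0.0349, -0.9994)
|BD| = 6.0482
circle(B,8.00) ∩ circle(D,8.00): a=3.0241, h=7.4064
  candidates: C₊=(1.7936,6.8049) cross=44.796; C₋=(4.2413,-7.8043) cross=-44.796
  mode + wants cross > 0 → take C=(1.7936,6.8049) (cross=44.796)
ex = (C−B)/|BC| = (0.2198,0.9755); ey = (-0.9755,0.2198)
P = B + 1.93·ex + -2.74·ey = (3.1322,0.2810)

3.13 0.28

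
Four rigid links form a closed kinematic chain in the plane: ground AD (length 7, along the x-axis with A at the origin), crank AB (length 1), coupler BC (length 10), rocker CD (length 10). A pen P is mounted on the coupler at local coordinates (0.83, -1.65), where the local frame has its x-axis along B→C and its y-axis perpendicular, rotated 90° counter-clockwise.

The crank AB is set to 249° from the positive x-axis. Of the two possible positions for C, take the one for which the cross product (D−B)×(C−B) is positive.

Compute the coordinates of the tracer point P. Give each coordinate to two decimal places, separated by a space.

1.45 -0.54

A=(0,0), D=(7.00,0)
B = A + 1.00·(cos249°, sin249°) = (-0.3584, -0.9336)
|BD| = 7.4174
circle(B,10.00) ∩ circle(D,10.00): a=3.7087, h=9.2869
  candidates: C₊=(2.1519,8.7462) cross=68.884; C₋=(4.4897,-9.6798) cross=-68.884
  mode + wants cross > 0 → take C=(2.1519,8.7462) (cross=68.884)
ex = (C−B)/|BC| = (0.2510,0.9680); ey = (-0.9680,0.2510)
P = B + 0.83·ex + -1.65·ey = (1.4472,-0.5444)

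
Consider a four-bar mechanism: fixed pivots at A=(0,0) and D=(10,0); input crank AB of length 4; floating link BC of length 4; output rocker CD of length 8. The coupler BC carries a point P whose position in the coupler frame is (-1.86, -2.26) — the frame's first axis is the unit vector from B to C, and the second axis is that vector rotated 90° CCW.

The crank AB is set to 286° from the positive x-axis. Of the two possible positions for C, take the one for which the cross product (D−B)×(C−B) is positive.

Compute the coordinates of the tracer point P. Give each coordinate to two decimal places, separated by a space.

A=(0,0), D=(10.00,0)
B = A + 4.00·(cos286°, sin286°) = (1.1025, -3.8450)
|BD| = 9.6927
circle(B,4.00) ∩ circle(D,8.00): a=2.3703, h=3.2221
  candidates: C₊=(2.0002,0.0529) cross=31.231; C₋=(4.5565,-5.8625) cross=-31.231
  mode + wants cross > 0 → take C=(2.0002,0.0529) (cross=31.231)
ex = (C−B)/|BC| = (0.2244,0.9745); ey = (-0.9745,0.2244)
P = B + -1.86·ex + -2.26·ey = (2.8875,-6.1648)

2.89 -6.16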